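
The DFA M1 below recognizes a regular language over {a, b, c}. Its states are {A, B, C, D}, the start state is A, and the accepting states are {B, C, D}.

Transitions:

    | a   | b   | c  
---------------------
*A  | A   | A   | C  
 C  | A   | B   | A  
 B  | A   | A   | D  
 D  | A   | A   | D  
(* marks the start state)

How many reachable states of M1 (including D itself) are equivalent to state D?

Every state is reachable, so we keep all 4.
P0 = {B,C,D} | {A}.
Split {B,C,D} by δ(·,b) → {B,D} and {C}.
The partition is now stable with 3 blocks: {B,D} | {A} | {C}.
State D belongs to the block {B,D}, which has 2 states.

2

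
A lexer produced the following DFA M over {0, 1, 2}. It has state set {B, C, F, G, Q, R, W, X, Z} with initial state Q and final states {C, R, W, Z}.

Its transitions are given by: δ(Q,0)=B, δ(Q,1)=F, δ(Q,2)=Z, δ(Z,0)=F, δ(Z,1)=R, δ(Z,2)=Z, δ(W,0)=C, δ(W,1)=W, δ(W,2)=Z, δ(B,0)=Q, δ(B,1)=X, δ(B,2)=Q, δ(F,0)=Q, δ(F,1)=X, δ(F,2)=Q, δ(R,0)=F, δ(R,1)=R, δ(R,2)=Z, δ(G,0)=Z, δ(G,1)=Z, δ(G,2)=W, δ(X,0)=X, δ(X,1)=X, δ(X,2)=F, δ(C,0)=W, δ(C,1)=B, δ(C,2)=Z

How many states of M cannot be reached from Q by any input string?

3

BFS from Q reaches {B, F, Q, R, X, Z}; the 3 state(s) C, G, W are never visited.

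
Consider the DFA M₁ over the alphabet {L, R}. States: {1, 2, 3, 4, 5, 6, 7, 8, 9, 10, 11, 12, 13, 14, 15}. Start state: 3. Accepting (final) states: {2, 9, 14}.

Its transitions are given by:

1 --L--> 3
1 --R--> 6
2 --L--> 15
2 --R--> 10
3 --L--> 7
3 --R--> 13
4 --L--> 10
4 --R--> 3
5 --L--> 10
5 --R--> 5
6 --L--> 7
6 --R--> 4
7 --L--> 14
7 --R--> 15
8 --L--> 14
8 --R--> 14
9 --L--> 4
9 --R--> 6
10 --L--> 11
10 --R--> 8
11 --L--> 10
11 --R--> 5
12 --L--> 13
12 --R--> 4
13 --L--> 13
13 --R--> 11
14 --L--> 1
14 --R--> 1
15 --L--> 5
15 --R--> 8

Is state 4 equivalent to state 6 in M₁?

No

First remove the unreachable states {2,9,12}; 12 states remain.
Initial partition by acceptance: {14} | {1,3,4,5,6,7,8,10,11,13,15}.
Refine {1,3,4,5,6,7,8,10,11,13,15} on symbol L: members go to different blocks, giving {1,3,4,5,6,10,11,13,15} and {7,8}.
On input L, block {1,3,4,5,6,10,11,13,15} splits into {1,4,5,10,11,13,15} and {3,6}.
On input L, block {1,4,5,10,11,13,15} splits into {4,5,10,11,13,15} and {1}.
Split {4,5,10,11,13,15} by δ(·,R) → {5,11,13} and {10,15} and {4}.
Refine {5,11,13} on symbol L: members go to different blocks, giving {5,11} and {13}.
Refine {7,8} on symbol R: members go to different blocks, giving {7} and {8}.
Refine {3,6} on symbol R: members go to different blocks, giving {3} and {6}.
Stable partition: {14} | {5,11} | {7} | {3} | {1} | {10,15} | {4} | {13} | {8} | {6} — 10 equivalence classes.
4 and 6 end up in different blocks, so they are distinguishable. For instance, the string 'LL' is accepted from only 6.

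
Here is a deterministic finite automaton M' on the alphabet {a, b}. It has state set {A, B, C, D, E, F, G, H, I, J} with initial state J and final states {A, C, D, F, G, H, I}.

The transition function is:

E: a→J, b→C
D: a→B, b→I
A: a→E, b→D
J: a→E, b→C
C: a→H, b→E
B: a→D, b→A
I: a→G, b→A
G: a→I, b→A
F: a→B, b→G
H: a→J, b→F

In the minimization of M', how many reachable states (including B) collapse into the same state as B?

1

Initial partition by acceptance: {A,C,D,F,G,H,I} | {B,E,J}.
On input a, block {A,C,D,F,G,H,I} splits into {A,D,F,H} and {C,G,I}.
Split {A,D,F,H} by δ(·,b) → {A,H} and {D,F}.
On input a, block {B,E,J} splits into {E,J} and {B}.
Refine {C,G,I} on symbol a: members go to different blocks, giving {G,I} and {C}.
No further refinement is possible. Final partition (6 blocks): {A,H} | {E,J} | {G,I} | {D,F} | {B} | {C}.
The equivalence class containing B is {B}, of size 1.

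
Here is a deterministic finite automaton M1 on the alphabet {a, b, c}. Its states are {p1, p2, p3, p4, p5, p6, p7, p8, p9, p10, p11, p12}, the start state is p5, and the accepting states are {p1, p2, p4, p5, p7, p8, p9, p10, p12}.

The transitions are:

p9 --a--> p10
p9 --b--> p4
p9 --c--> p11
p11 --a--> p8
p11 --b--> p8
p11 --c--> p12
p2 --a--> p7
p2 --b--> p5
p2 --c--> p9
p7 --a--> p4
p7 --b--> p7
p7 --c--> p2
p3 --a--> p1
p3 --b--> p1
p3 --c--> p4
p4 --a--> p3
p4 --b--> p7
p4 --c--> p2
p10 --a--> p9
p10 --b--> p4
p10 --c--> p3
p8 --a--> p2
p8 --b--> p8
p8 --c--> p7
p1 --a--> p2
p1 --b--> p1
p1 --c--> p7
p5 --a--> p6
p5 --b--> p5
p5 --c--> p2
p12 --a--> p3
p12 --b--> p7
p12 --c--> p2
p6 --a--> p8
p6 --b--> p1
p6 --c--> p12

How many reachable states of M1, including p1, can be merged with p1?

Initial partition by acceptance: {p1,p2,p4,p5,p7,p8,p9,p10,p12} | {p3,p6,p11}.
On input a, block {p1,p2,p4,p5,p7,p8,p9,p10,p12} splits into {p1,p2,p7,p8,p9,p10} and {p4,p5,p12}.
On input a, block {p1,p2,p7,p8,p9,p10} splits into {p1,p2,p8,p9,p10} and {p7}.
Split {p1,p2,p8,p9,p10} by δ(·,a) → {p1,p8,p9,p10} and {p2}.
On input a, block {p1,p8,p9,p10} splits into {p1,p8} and {p9,p10}.
Refine {p4,p5,p12} on symbol b: members go to different blocks, giving {p4,p12} and {p5}.
The partition is now stable with 7 blocks: {p1,p8} | {p3,p6,p11} | {p4,p12} | {p7} | {p2} | {p9,p10} | {p5}.
The equivalence class containing p1 is {p1,p8}, of size 2.

2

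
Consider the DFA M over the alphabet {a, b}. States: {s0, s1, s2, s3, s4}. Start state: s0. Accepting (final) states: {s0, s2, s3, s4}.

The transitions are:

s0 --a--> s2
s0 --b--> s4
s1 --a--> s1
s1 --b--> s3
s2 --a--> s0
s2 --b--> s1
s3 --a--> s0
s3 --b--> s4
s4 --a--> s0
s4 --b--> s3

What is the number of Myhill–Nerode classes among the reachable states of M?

4

P0 = {s0,s2,s3,s4} | {s1}.
Refine {s0,s2,s3,s4} on symbol b: members go to different blocks, giving {s0,s3,s4} and {s2}.
On input a, block {s0,s3,s4} splits into {s3,s4} and {s0}.
Stable partition: {s3,s4} | {s1} | {s2} | {s0} — 4 equivalence classes.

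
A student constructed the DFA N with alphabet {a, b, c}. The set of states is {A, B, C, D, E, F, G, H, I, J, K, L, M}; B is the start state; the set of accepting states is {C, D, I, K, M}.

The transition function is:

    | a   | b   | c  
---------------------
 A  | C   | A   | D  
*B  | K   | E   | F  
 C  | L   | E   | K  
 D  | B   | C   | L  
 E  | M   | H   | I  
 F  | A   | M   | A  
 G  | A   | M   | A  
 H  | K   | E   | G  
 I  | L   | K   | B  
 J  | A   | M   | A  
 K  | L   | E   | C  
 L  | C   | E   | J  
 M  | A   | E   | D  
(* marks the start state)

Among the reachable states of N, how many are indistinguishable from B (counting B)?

P0 = {C,D,I,K,M} | {A,B,E,F,G,H,J,L}.
Refine {C,D,I,K,M} on symbol b: members go to different blocks, giving {C,K,M} and {D,I}.
Split {C,K,M} by δ(·,c) → {C,K} and {M}.
Split {A,B,E,F,G,H,J,L} by δ(·,a) → {A,B,H,L} and {F,G,J} and {E}.
Split {A,B,H,L} by δ(·,b) → {B,H,L} and {A}.
The partition is now stable with 7 blocks: {C,K} | {B,H,L} | {D,I} | {M} | {F,G,J} | {E} | {A}.
The equivalence class containing B is {B,H,L}, of size 3.

3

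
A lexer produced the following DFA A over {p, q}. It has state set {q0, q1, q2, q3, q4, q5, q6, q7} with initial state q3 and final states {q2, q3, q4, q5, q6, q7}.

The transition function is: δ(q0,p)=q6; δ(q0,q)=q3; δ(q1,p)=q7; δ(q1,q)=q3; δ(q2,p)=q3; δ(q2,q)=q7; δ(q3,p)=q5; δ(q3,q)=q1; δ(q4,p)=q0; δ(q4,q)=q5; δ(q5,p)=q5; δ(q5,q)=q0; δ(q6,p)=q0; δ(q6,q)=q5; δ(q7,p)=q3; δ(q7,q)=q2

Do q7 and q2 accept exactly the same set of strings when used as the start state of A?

First remove the unreachable states {q4}; 7 states remain.
Initial partition by acceptance: {q2,q3,q5,q6,q7} | {q0,q1}.
On input p, block {q2,q3,q5,q6,q7} splits into {q2,q3,q5,q7} and {q6}.
Split {q2,q3,q5,q7} by δ(·,q) → {q2,q7} and {q3,q5}.
Refine {q0,q1} on symbol p: members go to different blocks, giving {q0} and {q1}.
Split {q3,q5} by δ(·,q) → {q3} and {q5}.
No further refinement is possible. Final partition (6 blocks): {q2,q7} | {q0} | {q6} | {q3} | {q1} | {q5}.
q7 and q2 lie in the same block of the stable partition, so they are equivalent — no string distinguishes them.

Yes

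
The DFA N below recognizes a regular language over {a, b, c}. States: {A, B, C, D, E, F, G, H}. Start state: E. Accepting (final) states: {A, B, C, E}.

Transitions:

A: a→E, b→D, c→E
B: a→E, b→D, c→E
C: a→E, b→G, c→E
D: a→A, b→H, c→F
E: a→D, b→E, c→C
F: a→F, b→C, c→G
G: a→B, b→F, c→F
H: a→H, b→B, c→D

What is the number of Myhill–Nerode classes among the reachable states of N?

4

Start with accepting vs non-accepting: {A,B,C,E} | {D,F,G,H}.
On input a, block {A,B,C,E} splits into {A,B,C} and {E}.
Split {D,F,G,H} by δ(·,a) → {D,G} and {F,H}.
The partition is now stable with 4 blocks: {A,B,C} | {D,G} | {E} | {F,H}.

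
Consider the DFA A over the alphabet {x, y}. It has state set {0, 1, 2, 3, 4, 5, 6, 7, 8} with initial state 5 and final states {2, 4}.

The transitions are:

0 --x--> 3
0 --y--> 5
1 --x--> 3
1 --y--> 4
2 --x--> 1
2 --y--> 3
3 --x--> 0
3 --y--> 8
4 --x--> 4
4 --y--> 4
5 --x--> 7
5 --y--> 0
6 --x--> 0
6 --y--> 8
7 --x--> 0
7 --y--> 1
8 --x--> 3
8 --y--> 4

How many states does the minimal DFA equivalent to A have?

4

First remove the unreachable states {2,6}; 7 states remain.
P0 = {4} | {0,1,3,5,7,8}.
On input y, block {0,1,3,5,7,8} splits into {0,3,5,7} and {1,8}.
Split {0,3,5,7} by δ(·,y) → {0,5} and {3,7}.
The partition is now stable with 4 blocks: {4} | {0,5} | {1,8} | {3,7}.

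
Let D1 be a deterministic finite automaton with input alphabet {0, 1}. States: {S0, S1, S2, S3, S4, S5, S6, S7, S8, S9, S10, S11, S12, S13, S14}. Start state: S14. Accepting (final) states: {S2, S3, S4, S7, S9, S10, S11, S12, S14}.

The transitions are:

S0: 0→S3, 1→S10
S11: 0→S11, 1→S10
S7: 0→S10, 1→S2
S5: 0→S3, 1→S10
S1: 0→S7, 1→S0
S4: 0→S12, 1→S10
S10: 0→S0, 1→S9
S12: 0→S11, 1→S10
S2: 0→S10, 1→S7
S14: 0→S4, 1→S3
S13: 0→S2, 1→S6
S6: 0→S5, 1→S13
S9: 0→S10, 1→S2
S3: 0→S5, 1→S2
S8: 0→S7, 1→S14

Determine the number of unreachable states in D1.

No path from S14 leads to S1, S6, S8, S13; the other 11 states are all reachable.

4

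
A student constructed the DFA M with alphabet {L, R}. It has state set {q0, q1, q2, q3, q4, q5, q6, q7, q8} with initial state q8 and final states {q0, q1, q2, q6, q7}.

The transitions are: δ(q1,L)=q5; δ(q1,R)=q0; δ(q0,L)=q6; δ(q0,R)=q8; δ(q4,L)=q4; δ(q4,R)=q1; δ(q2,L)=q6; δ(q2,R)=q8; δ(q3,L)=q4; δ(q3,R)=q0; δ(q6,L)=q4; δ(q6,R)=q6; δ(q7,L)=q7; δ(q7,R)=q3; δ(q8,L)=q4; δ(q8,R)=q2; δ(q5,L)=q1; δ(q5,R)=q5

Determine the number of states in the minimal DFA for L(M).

6

States {q3,q7} cannot be reached from the start state, so discard them.
P0 = {q0,q1,q2,q6} | {q4,q5,q8}.
Split {q0,q1,q2,q6} by δ(·,L) → {q0,q2} and {q1,q6}.
Split {q4,q5,q8} by δ(·,L) → {q4,q8} and {q5}.
Split {q4,q8} by δ(·,R) → {q4} and {q8}.
On input L, block {q1,q6} splits into {q1} and {q6}.
The partition is now stable with 6 blocks: {q0,q2} | {q4} | {q1} | {q5} | {q8} | {q6}.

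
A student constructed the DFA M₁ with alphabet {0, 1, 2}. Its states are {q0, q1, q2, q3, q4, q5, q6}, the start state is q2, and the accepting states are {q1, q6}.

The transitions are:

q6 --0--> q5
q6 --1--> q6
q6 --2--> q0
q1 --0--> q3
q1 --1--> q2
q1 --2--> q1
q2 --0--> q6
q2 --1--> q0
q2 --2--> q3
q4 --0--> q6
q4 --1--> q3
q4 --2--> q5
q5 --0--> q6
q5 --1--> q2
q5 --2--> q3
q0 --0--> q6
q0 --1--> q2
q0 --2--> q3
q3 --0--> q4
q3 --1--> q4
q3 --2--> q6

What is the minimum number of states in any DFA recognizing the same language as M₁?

First remove the unreachable states {q1}; 6 states remain.
Start with accepting vs non-accepting: {q6} | {q0,q2,q3,q4,q5}.
Refine {q0,q2,q3,q4,q5} on symbol 0: members go to different blocks, giving {q0,q2,q4,q5} and {q3}.
Split {q0,q2,q4,q5} by δ(·,1) → {q0,q2,q5} and {q4}.
The partition is now stable with 4 blocks: {q6} | {q0,q2,q5} | {q3} | {q4}.

4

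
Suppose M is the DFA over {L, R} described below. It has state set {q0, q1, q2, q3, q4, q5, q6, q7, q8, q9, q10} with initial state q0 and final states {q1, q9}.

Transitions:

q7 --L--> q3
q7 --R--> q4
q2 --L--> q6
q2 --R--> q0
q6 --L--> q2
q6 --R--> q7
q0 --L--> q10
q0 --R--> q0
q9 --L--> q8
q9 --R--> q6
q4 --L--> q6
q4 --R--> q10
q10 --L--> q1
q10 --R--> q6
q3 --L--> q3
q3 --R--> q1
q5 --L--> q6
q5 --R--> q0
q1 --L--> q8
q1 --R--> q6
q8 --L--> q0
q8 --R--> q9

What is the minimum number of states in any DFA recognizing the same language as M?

First remove the unreachable states {q5}; 10 states remain.
P0 = {q1,q9} | {q0,q2,q3,q4,q6,q7,q8,q10}.
Split {q0,q2,q3,q4,q6,q7,q8,q10} by δ(·,L) → {q0,q2,q3,q4,q6,q7,q8} and {q10}.
On input L, block {q0,q2,q3,q4,q6,q7,q8} splits into {q2,q3,q4,q6,q7,q8} and {q0}.
On input L, block {q2,q3,q4,q6,q7,q8} splits into {q2,q3,q4,q6,q7} and {q8}.
On input R, block {q2,q3,q4,q6,q7} splits into {q6,q7} and {q2} and {q3} and {q4}.
Split {q6,q7} by δ(·,L) → {q6} and {q7}.
No further refinement is possible. Final partition (9 blocks): {q1,q9} | {q6} | {q10} | {q0} | {q8} | {q2} | {q3} | {q4} | {q7}.

9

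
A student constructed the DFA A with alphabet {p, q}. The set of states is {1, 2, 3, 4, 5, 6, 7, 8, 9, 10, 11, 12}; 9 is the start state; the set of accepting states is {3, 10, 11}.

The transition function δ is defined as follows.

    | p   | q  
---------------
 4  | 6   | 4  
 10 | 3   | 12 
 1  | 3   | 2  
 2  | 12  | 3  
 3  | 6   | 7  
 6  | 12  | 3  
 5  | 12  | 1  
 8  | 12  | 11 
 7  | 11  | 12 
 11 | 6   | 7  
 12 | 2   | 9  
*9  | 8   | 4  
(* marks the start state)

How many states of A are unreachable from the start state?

3

Starting at 9 and following transitions, the reachable set is {2, 3, 4, 6, 7, 8, 9, 11, 12}. That leaves 1, 5, 10 unreachable — 3 in total.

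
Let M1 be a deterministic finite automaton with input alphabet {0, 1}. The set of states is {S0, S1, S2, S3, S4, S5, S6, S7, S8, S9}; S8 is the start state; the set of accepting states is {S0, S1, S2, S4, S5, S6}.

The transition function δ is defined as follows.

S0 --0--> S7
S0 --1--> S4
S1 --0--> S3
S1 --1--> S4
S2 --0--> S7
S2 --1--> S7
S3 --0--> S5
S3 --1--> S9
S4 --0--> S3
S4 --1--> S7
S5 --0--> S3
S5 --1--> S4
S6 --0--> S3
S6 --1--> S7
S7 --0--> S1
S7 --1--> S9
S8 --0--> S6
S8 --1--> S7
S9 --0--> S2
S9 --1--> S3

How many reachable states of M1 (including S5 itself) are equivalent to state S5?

2

States {S0} cannot be reached from the start state, so discard them.
P0 = {S1,S2,S4,S5,S6} | {S3,S7,S8,S9}.
Split {S1,S2,S4,S5,S6} by δ(·,1) → {S2,S4,S6} and {S1,S5}.
Split {S3,S7,S8,S9} by δ(·,0) → {S3,S7} and {S8,S9}.
The partition is now stable with 4 blocks: {S2,S4,S6} | {S3,S7} | {S1,S5} | {S8,S9}.
State S5 belongs to the block {S1,S5}, which has 2 states.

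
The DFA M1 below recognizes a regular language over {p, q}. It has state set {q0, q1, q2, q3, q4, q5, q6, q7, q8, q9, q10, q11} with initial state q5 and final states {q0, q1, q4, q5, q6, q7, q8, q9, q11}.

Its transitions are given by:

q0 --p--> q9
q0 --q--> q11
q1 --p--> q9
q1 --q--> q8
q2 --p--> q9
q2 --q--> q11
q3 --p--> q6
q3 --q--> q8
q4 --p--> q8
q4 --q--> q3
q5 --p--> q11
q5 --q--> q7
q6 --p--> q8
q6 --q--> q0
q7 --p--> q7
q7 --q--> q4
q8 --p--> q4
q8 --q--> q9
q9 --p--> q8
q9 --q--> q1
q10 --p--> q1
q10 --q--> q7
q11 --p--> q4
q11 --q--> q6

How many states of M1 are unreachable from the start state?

No path from q5 leads to q2, q10; the other 10 states are all reachable.

2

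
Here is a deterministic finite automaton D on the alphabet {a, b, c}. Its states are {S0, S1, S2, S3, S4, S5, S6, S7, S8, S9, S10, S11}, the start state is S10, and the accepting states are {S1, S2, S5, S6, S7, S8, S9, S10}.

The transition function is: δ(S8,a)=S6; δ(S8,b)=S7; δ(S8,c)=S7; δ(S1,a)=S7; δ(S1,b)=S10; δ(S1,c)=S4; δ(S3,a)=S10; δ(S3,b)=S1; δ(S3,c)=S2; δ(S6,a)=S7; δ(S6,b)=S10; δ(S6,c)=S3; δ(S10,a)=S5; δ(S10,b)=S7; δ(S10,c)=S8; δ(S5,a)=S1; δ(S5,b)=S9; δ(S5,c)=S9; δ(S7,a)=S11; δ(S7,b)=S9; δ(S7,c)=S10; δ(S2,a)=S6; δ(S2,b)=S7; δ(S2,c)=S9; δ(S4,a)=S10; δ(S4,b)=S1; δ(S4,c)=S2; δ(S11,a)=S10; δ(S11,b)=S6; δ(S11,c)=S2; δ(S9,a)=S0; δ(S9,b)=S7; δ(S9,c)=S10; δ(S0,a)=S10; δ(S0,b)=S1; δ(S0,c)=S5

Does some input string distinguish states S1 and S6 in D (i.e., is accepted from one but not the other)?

No

All states are reachable from the start state.
P0 = {S1,S2,S5,S6,S7,S8,S9,S10} | {S0,S3,S4,S11}.
Refine {S1,S2,S5,S6,S7,S8,S9,S10} on symbol a: members go to different blocks, giving {S1,S2,S5,S6,S8,S10} and {S7,S9}.
Split {S1,S2,S5,S6,S8,S10} by δ(·,a) → {S2,S5,S8,S10} and {S1,S6}.
On input a, block {S2,S5,S8,S10} splits into {S2,S5,S8} and {S10}.
Stable partition: {S2,S5,S8} | {S0,S3,S4,S11} | {S7,S9} | {S1,S6} | {S10} — 5 equivalence classes.
S1 and S6 lie in the same block of the stable partition, so they are equivalent — no string distinguishes them.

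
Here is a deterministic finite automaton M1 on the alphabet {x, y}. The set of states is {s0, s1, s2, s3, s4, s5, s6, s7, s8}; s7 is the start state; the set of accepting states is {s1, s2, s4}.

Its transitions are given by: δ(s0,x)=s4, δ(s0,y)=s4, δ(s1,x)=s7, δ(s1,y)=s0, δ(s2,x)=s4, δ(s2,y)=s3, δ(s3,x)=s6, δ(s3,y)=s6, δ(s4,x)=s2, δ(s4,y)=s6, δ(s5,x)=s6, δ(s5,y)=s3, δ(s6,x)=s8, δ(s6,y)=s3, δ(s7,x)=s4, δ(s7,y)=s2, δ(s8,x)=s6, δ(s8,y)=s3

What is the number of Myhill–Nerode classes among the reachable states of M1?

First remove the unreachable states {s0,s1,s5}; 6 states remain.
P0 = {s2,s4} | {s3,s6,s7,s8}.
Split {s3,s6,s7,s8} by δ(·,x) → {s3,s6,s8} and {s7}.
No further refinement is possible. Final partition (3 blocks): {s2,s4} | {s3,s6,s8} | {s7}.

3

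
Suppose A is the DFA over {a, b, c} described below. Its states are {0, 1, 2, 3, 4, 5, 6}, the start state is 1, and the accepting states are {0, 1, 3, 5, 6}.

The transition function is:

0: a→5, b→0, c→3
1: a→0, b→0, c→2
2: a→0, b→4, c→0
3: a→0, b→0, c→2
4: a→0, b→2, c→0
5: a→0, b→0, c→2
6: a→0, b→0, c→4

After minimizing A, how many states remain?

3

States {6} cannot be reached from the start state, so discard them.
P0 = {0,1,3,5} | {2,4}.
Refine {0,1,3,5} on symbol c: members go to different blocks, giving {1,3,5} and {0}.
Stable partition: {1,3,5} | {2,4} | {0} — 3 equivalence classes.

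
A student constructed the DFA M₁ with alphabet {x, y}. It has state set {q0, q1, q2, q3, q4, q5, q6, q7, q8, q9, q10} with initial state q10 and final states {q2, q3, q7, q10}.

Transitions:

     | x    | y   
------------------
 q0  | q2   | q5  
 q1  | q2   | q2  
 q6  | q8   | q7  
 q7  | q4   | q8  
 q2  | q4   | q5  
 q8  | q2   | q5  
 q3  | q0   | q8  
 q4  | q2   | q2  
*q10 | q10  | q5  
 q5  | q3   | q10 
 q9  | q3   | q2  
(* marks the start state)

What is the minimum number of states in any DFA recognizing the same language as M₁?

6

States {q1,q6,q7,q9} cannot be reached from the start state, so discard them.
Start with accepting vs non-accepting: {q2,q3,q10} | {q0,q4,q5,q8}.
Split {q2,q3,q10} by δ(·,x) → {q2,q3} and {q10}.
Refine {q0,q4,q5,q8} on symbol y: members go to different blocks, giving {q0,q8} and {q4} and {q5}.
On input x, block {q2,q3} splits into {q2} and {q3}.
Stable partition: {q2} | {q0,q8} | {q10} | {q4} | {q5} | {q3} — 6 equivalence classes.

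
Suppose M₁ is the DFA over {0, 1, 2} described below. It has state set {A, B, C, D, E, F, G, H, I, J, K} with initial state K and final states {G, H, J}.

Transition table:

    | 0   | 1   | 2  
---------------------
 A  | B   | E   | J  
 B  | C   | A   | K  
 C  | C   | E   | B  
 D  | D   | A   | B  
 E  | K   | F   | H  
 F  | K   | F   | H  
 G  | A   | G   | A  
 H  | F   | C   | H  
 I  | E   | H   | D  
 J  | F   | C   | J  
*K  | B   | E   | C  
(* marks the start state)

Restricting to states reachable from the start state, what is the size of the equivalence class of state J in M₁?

2

Reachable states from the start: {A,B,C,E,F,H,J,K}. Unreachable: {D,G,I} — drop them.
P0 = {H,J} | {A,B,C,E,F,K}.
Refine {A,B,C,E,F,K} on symbol 2: members go to different blocks, giving {A,E,F} and {B,C,K}.
No further refinement is possible. Final partition (3 blocks): {H,J} | {A,E,F} | {B,C,K}.
State J belongs to the block {H,J}, which has 2 states.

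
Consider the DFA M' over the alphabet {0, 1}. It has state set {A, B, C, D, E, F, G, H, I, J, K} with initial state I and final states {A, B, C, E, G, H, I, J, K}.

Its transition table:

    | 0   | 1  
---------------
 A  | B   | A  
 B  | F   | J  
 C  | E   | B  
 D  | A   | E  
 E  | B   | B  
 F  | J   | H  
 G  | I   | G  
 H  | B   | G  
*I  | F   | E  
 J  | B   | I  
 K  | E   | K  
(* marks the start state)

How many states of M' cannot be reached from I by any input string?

4

No path from I leads to A, C, D, K; the other 7 states are all reachable.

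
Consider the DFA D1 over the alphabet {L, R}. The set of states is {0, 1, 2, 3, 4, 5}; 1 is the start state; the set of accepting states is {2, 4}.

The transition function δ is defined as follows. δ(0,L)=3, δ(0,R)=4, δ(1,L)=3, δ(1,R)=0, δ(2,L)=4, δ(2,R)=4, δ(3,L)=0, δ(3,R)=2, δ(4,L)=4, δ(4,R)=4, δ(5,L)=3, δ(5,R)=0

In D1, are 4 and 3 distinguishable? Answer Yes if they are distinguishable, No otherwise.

States {5} cannot be reached from the start state, so discard them.
Initial partition by acceptance: {2,4} | {0,1,3}.
On input R, block {0,1,3} splits into {0,3} and {1}.
Stable partition: {2,4} | {0,3} | {1} — 3 equivalence classes.
4 and 3 end up in different blocks, so they are distinguishable. For instance, the string 'ε' is accepted from only 4.

Yes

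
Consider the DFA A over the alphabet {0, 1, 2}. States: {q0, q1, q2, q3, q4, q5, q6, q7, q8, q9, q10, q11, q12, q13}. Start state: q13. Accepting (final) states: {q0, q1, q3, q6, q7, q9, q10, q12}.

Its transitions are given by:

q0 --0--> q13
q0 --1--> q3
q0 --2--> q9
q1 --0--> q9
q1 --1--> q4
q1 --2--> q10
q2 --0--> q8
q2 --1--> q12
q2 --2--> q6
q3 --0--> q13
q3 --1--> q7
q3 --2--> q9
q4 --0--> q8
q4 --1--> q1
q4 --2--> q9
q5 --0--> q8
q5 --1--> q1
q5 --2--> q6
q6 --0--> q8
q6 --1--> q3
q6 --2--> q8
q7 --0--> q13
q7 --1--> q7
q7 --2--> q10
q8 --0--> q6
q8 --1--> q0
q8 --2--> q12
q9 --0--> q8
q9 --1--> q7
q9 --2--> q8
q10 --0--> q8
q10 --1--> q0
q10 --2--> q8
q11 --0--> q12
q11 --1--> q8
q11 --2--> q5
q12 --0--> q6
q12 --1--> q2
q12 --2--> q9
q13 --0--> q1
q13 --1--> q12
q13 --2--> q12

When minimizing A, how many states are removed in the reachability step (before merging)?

No path from q13 leads to q5, q11; the other 12 states are all reachable.

2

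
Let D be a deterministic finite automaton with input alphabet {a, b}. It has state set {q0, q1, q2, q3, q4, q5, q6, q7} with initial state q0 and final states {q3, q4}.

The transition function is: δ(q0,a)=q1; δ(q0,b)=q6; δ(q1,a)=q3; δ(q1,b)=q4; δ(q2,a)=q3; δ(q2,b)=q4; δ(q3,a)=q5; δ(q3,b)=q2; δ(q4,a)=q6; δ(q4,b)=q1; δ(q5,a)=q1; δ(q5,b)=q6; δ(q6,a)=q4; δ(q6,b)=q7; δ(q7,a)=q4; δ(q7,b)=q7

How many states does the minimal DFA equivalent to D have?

All states are reachable from the start state.
P0 = {q3,q4} | {q0,q1,q2,q5,q6,q7}.
Split {q0,q1,q2,q5,q6,q7} by δ(·,a) → {q1,q2,q6,q7} and {q0,q5}.
On input a, block {q3,q4} splits into {q3} and {q4}.
Split {q1,q2,q6,q7} by δ(·,a) → {q1,q2} and {q6,q7}.
No further refinement is possible. Final partition (5 blocks): {q3} | {q1,q2} | {q0,q5} | {q4} | {q6,q7}.

5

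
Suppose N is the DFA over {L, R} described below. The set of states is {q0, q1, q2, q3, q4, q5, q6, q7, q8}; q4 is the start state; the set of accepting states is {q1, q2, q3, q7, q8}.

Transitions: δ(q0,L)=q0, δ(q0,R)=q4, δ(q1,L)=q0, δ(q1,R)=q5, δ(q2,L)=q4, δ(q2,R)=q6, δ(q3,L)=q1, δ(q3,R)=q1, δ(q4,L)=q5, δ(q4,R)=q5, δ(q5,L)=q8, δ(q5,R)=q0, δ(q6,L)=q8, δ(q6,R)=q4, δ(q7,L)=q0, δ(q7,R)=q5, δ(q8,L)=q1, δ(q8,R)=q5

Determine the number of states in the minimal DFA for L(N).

5

States {q2,q3,q6,q7} cannot be reached from the start state, so discard them.
Initial partition by acceptance: {q1,q8} | {q0,q4,q5}.
Split {q1,q8} by δ(·,L) → {q1} and {q8}.
On input L, block {q0,q4,q5} splits into {q0,q4} and {q5}.
Split {q0,q4} by δ(·,L) → {q0} and {q4}.
Stable partition: {q1} | {q0} | {q8} | {q5} | {q4} — 5 equivalence classes.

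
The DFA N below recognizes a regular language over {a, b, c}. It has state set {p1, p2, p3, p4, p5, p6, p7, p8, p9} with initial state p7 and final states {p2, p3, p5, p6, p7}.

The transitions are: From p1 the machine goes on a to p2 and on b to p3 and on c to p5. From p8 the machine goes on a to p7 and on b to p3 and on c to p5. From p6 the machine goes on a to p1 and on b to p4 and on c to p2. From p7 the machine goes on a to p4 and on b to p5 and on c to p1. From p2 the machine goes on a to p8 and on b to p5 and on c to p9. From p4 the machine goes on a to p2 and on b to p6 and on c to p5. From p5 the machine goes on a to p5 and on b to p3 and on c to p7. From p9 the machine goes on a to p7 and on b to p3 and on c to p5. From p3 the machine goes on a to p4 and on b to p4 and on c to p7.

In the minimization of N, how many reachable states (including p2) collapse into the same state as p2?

2

Start with accepting vs non-accepting: {p2,p3,p5,p6,p7} | {p1,p4,p8,p9}.
Refine {p2,p3,p5,p6,p7} on symbol a: members go to different blocks, giving {p2,p3,p6,p7} and {p5}.
On input b, block {p2,p3,p6,p7} splits into {p2,p7} and {p3,p6}.
No further refinement is possible. Final partition (4 blocks): {p2,p7} | {p1,p4,p8,p9} | {p5} | {p3,p6}.
State p2 belongs to the block {p2,p7}, which has 2 states.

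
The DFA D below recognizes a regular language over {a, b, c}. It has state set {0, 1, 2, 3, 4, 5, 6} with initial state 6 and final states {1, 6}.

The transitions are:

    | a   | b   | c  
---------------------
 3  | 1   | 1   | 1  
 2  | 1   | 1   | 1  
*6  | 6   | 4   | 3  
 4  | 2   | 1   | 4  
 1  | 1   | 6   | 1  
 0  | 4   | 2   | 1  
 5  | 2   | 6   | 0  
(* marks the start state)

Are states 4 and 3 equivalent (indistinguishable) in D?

No

Reachable states from the start: {1,2,3,4,6}. Unreachable: {0,5} — drop them.
Start with accepting vs non-accepting: {1,6} | {2,3,4}.
On input b, block {1,6} splits into {1} and {6}.
Refine {2,3,4} on symbol a: members go to different blocks, giving {2,3} and {4}.
No further refinement is possible. Final partition (4 blocks): {1} | {2,3} | {6} | {4}.
4 and 3 end up in different blocks, so they are distinguishable. For instance, the string 'a' is accepted from only 3.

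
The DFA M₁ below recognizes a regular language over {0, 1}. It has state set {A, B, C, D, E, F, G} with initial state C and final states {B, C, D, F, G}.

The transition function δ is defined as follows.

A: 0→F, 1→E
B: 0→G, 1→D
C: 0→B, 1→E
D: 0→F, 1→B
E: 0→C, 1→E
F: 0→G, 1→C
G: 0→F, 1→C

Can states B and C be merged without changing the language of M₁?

No

States {A} cannot be reached from the start state, so discard them.
Start with accepting vs non-accepting: {B,C,D,F,G} | {E}.
Refine {B,C,D,F,G} on symbol 1: members go to different blocks, giving {B,D,F,G} and {C}.
On input 1, block {B,D,F,G} splits into {B,D} and {F,G}.
The partition is now stable with 4 blocks: {B,D} | {E} | {C} | {F,G}.
B and C end up in different blocks, so they are distinguishable. For instance, the string '1' is accepted from only B.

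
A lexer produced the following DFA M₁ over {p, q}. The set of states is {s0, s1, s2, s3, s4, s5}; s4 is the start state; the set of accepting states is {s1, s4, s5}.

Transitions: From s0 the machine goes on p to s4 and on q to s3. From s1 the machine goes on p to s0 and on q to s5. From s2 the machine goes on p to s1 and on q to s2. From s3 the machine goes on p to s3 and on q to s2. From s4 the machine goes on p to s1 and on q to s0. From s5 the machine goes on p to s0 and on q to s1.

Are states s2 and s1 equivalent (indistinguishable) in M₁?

No

Every state is reachable, so we keep all 6.
Initial partition by acceptance: {s1,s4,s5} | {s0,s2,s3}.
On input p, block {s1,s4,s5} splits into {s1,s5} and {s4}.
Split {s0,s2,s3} by δ(·,p) → {s0} and {s2} and {s3}.
No further refinement is possible. Final partition (5 blocks): {s1,s5} | {s0} | {s4} | {s2} | {s3}.
s2 and s1 end up in different blocks, so they are distinguishable. For instance, the string 'ε' is accepted from only s1.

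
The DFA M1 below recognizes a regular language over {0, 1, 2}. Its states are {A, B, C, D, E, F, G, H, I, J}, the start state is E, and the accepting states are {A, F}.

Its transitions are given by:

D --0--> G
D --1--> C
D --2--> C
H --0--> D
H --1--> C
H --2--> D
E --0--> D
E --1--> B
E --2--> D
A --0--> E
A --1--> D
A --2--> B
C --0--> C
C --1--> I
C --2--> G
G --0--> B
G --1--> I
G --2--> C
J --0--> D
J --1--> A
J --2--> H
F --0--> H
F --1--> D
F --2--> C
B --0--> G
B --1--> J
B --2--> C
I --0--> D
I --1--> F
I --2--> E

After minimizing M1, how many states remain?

5

Every state is reachable, so we keep all 10.
P0 = {A,F} | {B,C,D,E,G,H,I,J}.
Split {B,C,D,E,G,H,I,J} by δ(·,1) → {B,C,D,E,G,H} and {I,J}.
Split {B,C,D,E,G,H} by δ(·,1) → {B,C,G} and {D,E,H}.
Split {D,E,H} by δ(·,0) → {E,H} and {D}.
Stable partition: {A,F} | {B,C,G} | {I,J} | {E,H} | {D} — 5 equivalence classes.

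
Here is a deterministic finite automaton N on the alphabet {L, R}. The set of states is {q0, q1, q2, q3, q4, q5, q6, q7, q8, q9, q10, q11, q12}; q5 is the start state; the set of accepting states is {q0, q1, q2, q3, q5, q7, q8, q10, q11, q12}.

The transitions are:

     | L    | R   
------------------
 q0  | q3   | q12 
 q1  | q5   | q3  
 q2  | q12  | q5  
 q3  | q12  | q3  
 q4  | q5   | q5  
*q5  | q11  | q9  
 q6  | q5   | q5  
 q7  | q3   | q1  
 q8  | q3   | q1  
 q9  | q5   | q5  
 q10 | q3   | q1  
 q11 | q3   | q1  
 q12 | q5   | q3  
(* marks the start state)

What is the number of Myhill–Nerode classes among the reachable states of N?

Reachable states from the start: {q1,q3,q5,q9,q11,q12}. Unreachable: {q0,q2,q4,q6,q7,q8,q10} — drop them.
P0 = {q1,q3,q5,q11,q12} | {q9}.
On input R, block {q1,q3,q5,q11,q12} splits into {q1,q3,q11,q12} and {q5}.
On input L, block {q1,q3,q11,q12} splits into {q1,q12} and {q3,q11}.
On input L, block {q3,q11} splits into {q3} and {q11}.
No further refinement is possible. Final partition (5 blocks): {q1,q12} | {q9} | {q5} | {q3} | {q11}.

5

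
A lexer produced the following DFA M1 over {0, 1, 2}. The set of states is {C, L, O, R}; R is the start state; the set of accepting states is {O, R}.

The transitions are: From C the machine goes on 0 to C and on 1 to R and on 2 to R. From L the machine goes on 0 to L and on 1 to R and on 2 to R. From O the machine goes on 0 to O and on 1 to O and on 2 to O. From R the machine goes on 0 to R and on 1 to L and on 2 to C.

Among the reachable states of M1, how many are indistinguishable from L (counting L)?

2

Reachable states from the start: {C,L,R}. Unreachable: {O} — drop them.
Initial partition by acceptance: {R} | {C,L}.
The partition is now stable with 2 blocks: {R} | {C,L}.
The equivalence class containing L is {C,L}, of size 2.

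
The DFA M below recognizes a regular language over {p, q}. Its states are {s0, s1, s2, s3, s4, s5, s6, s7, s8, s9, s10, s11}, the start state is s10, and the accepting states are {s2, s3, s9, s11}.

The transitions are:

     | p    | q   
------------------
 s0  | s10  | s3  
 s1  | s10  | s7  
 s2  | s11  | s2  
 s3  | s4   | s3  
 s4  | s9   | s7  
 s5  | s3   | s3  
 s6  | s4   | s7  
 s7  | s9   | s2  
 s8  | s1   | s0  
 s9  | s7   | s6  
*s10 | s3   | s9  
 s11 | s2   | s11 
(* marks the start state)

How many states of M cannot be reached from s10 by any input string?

Starting at s10 and following transitions, the reachable set is {s2, s3, s4, s6, s7, s9, s10, s11}. That leaves s0, s1, s5, s8 unreachable — 4 in total.

4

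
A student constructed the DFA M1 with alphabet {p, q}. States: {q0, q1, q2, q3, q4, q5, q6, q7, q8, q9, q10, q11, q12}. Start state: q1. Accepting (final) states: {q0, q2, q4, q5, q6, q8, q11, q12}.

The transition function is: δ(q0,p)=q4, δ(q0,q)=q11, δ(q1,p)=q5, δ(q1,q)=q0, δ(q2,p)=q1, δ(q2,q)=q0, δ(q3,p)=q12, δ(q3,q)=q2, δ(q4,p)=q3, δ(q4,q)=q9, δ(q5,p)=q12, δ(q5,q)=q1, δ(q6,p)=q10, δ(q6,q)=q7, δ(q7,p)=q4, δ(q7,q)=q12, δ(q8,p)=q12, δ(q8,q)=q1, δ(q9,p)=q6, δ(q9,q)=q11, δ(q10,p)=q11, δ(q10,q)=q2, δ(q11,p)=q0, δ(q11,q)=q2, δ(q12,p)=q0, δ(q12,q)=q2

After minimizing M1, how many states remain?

States {q8} cannot be reached from the start state, so discard them.
Start with accepting vs non-accepting: {q0,q2,q4,q5,q6,q11,q12} | {q1,q3,q7,q9,q10}.
Split {q0,q2,q4,q5,q6,q11,q12} by δ(·,p) → {q0,q5,q11,q12} and {q2,q4,q6}.
Split {q0,q5,q11,q12} by δ(·,p) → {q5,q11,q12} and {q0}.
On input p, block {q5,q11,q12} splits into {q11,q12} and {q5}.
On input p, block {q1,q3,q7,q9,q10} splits into {q3,q10} and {q7,q9} and {q1}.
Split {q2,q4,q6} by δ(·,p) → {q4,q6} and {q2}.
Stable partition: {q11,q12} | {q3,q10} | {q4,q6} | {q0} | {q5} | {q7,q9} | {q1} | {q2} — 8 equivalence classes.

8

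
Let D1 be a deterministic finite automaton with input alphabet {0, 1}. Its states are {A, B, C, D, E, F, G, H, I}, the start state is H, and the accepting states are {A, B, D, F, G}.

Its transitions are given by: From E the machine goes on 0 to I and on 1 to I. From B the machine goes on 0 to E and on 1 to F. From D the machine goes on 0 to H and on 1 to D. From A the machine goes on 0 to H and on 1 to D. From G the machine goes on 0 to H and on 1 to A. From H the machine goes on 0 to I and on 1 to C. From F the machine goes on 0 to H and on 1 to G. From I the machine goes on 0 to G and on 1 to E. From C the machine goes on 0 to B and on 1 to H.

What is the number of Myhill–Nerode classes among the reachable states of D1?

P0 = {A,B,D,F,G} | {C,E,H,I}.
Refine {C,E,H,I} on symbol 0: members go to different blocks, giving {C,I} and {E,H}.
No further refinement is possible. Final partition (3 blocks): {A,B,D,F,G} | {C,I} | {E,H}.

3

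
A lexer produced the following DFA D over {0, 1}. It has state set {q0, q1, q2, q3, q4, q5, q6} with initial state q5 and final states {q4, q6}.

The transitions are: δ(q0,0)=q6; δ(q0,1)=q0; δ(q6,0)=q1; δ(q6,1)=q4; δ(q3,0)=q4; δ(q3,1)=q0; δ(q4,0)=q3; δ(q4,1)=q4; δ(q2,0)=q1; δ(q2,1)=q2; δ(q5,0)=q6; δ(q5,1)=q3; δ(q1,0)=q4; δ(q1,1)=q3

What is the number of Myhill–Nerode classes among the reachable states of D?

Reachable states from the start: {q0,q1,q3,q4,q5,q6}. Unreachable: {q2} — drop them.
Initial partition by acceptance: {q4,q6} | {q0,q1,q3,q5}.
The partition is now stable with 2 blocks: {q4,q6} | {q0,q1,q3,q5}.

2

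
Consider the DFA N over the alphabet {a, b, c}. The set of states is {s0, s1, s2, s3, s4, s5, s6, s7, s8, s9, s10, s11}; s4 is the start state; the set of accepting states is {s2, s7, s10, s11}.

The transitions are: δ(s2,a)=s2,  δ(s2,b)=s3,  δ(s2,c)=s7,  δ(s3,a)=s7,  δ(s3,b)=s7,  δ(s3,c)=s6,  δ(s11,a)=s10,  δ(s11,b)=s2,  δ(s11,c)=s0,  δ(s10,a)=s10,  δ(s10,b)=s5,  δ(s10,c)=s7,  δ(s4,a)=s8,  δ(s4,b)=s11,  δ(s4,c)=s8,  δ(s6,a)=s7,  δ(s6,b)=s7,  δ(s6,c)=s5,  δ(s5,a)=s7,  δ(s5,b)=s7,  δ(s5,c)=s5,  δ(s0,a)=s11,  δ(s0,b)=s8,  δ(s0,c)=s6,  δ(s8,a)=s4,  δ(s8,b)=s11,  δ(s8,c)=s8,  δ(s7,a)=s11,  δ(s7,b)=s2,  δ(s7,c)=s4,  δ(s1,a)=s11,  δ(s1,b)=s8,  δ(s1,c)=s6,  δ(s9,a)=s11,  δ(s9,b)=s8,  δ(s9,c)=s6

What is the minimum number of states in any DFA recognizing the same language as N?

6

States {s1,s9} cannot be reached from the start state, so discard them.
Initial partition by acceptance: {s2,s7,s10,s11} | {s0,s3,s4,s5,s6,s8}.
Split {s2,s7,s10,s11} by δ(·,b) → {s2,s10} and {s7,s11}.
Split {s0,s3,s4,s5,s6,s8} by δ(·,a) → {s0,s3,s5,s6} and {s4,s8}.
On input b, block {s0,s3,s5,s6} splits into {s3,s5,s6} and {s0}.
Refine {s7,s11} on symbol a: members go to different blocks, giving {s7} and {s11}.
The partition is now stable with 6 blocks: {s2,s10} | {s3,s5,s6} | {s7} | {s4,s8} | {s0} | {s11}.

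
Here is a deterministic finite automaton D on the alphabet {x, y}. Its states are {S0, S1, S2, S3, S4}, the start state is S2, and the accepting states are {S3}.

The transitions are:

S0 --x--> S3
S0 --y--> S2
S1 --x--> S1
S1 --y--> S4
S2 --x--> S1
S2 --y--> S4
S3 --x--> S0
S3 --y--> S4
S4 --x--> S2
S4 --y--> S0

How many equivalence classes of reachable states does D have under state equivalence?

All states are reachable from the start state.
P0 = {S3} | {S0,S1,S2,S4}.
Refine {S0,S1,S2,S4} on symbol x: members go to different blocks, giving {S1,S2,S4} and {S0}.
Split {S1,S2,S4} by δ(·,y) → {S1,S2} and {S4}.
No further refinement is possible. Final partition (4 blocks): {S3} | {S1,S2} | {S0} | {S4}.

4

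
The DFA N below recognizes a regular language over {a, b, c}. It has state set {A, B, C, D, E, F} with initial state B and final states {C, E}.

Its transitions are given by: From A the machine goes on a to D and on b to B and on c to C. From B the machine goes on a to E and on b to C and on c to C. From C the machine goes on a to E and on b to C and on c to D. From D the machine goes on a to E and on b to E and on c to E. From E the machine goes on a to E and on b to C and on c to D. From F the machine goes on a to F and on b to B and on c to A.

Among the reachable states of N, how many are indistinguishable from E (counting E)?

States {A,F} cannot be reached from the start state, so discard them.
Initial partition by acceptance: {C,E} | {B,D}.
No further refinement is possible. Final partition (2 blocks): {C,E} | {B,D}.
The equivalence class containing E is {C,E}, of size 2.

2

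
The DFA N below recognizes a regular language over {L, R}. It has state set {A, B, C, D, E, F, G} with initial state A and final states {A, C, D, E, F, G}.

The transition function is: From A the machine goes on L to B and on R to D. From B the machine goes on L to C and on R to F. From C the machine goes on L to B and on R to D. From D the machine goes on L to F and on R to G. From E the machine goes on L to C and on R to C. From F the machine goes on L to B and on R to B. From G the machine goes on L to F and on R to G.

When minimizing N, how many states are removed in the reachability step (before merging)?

BFS from A reaches {A, B, C, D, F, G}; the 1 state(s) E are never visited.

1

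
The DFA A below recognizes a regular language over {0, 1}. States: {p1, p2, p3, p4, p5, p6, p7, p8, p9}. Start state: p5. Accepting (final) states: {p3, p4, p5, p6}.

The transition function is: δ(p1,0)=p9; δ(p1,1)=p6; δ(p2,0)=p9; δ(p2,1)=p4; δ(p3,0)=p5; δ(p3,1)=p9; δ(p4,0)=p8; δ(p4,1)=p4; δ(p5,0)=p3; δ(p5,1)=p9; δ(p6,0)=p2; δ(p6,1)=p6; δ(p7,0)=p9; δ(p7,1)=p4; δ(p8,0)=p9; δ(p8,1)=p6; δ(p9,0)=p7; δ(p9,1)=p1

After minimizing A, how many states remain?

Start with accepting vs non-accepting: {p3,p4,p5,p6} | {p1,p2,p7,p8,p9}.
Refine {p3,p4,p5,p6} on symbol 0: members go to different blocks, giving {p3,p5} and {p4,p6}.
Split {p1,p2,p7,p8,p9} by δ(·,1) → {p1,p2,p7,p8} and {p9}.
The partition is now stable with 4 blocks: {p3,p5} | {p1,p2,p7,p8} | {p4,p6} | {p9}.

4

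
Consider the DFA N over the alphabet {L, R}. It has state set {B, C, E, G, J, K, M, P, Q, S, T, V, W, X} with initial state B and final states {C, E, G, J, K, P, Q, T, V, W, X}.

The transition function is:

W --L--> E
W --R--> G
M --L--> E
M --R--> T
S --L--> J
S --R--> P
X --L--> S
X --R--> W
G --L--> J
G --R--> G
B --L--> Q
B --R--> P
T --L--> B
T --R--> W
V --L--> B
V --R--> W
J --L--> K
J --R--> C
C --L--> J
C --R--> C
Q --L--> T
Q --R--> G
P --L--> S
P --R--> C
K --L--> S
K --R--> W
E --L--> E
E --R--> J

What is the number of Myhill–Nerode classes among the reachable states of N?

7

Reachable states from the start: {B,C,E,G,J,K,P,Q,S,T,W}. Unreachable: {M,V,X} — drop them.
Start with accepting vs non-accepting: {C,E,G,J,K,P,Q,T,W} | {B,S}.
On input L, block {C,E,G,J,K,P,Q,T,W} splits into {C,E,G,J,Q,W} and {K,P,T}.
Refine {C,E,G,J,Q,W} on symbol L: members go to different blocks, giving {C,E,G,W} and {J,Q}.
On input L, block {C,E,G,W} splits into {C,G} and {E,W}.
On input R, block {K,P,T} splits into {K,T} and {P}.
Split {E,W} by δ(·,R) → {W} and {E}.
No further refinement is possible. Final partition (7 blocks): {C,G} | {B,S} | {K,T} | {J,Q} | {W} | {P} | {E}.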